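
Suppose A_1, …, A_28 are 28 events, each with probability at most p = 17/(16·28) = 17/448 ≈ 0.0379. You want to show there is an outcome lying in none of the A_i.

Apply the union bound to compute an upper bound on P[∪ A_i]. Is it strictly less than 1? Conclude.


Union bound: P[∪_{i=1}^{28} A_i] ≤ Σ_i P[A_i] ≤ 28·p = 28·(17/448) = 17/16.
Numerically: 17/16 ≈ 1.0625.
Is 17/16 < 1? NO.
Since the bound 17/16 is ≥ 1, the union bound is uninformative here; it does NOT by itself certify existence.

28·p = 17/16 ≈ 1.0625; existence NOT certified by the union bound.


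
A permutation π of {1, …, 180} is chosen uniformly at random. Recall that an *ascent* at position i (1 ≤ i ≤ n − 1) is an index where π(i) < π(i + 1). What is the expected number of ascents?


Write X = Σ X_I over i = 1, …, 179, with X_I the indicator of one ascent.
There are 179 indicators.
For each fixed i, the pair (π(i), π(i+1)) is a uniformly random ordered pair of distinct values from {1, …, 180}; by symmetry P[π(i) < π(i+1)] = 1/2.
By linearity: E[X] = 179 · (1/2) = (180 − 1) · (1/2) = 179/2 ≈ 89.50000.

E[X] = 179/2 = 89.50000.


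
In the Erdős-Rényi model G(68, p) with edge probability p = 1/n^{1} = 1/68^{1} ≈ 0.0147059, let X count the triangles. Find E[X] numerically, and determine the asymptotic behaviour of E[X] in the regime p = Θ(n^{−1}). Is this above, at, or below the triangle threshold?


Number of potential triangles: C(68, 3) = 50116.
Each occurs with probability p³ ≈ (0.0147059)³ ≈ 3.18033788e-06.
By linearity: E[X] = C(68, 3)·p³ ≈ 50116 · 3.18033788e-06 ≈ 0.159386.
Here α = 1, so p = 1/n is exactly at the triangle threshold p ~ 1/n. Asymptotically E[X] → c³/6 = 1³/6 = 1/6 ≈ 0.166667, a bounded constant. In this regime the triangle count is asymptotically Poisson(c³/6).

E[X] ≈ 0.159386; in regime p = Θ(1/n^{1}) E[X] stays bounded (at the triangle threshold p ~ 1/n).


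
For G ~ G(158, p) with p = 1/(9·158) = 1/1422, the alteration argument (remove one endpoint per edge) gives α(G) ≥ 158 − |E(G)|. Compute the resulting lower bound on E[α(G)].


E[|E(G)|] = C(158, 2)·p = 12403 · (1/1422) = 157/18.
E[α(G)] ≥ n − E[|E(G)|] = 158 − 157/18 = 2687/18.
Numerically: ≈ 149.278.
(This is only a lower bound; the true E[α(G)] may be larger.)

E[α(G)] ≥ 2687/18 ≈ 149.278.


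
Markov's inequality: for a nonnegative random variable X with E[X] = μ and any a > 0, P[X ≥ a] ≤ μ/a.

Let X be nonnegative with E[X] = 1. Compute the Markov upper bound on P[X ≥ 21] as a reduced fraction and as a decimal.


μ = E[X] = 1, a = 21.
Markov: P[X ≥ 21] ≤ μ/a = (1)/21 = 1/21.
Numerically: ≈ 0.048.
(Since a = 21 > μ = 1.000, the bound 1/21 is < 1 and informative.)

P[X ≥ 21] ≤ 1/21 ≈ 0.048.


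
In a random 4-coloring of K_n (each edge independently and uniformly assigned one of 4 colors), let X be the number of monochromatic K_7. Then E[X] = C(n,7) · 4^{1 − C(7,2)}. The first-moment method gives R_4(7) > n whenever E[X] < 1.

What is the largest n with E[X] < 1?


We need C(n, 7) · 4^{1 − 21} < 1, i.e. C(n, 7) < 4^{21 − 1} = 1099511627776.
Check values of n near the boundary:
  n = 175: C(175, 7) = 883208107275; 883208107275 < 1099511627776? YES
  n = 176: C(176, 7) = 919790691600; 919790691600 < 1099511627776? YES
  n = 177: C(177, 7) = 957664425960; 957664425960 < 1099511627776? YES
  n = 178: C(178, 7) = 996867063280; 996867063280 < 1099511627776? YES
  n = 179: C(179, 7) = 1037437234460; 1037437234460 < 1099511627776? YES
  n = 180: C(180, 7) = 1079414463600; 1079414463600 < 1099511627776? YES
  n = 181: C(181, 7) = 1122839183400; 1122839183400 < 1099511627776? NO
  n = 182: C(182, 7) = 1167752750736; 1167752750736 < 1099511627776? NO
  n = 183: C(183, 7) = 1214197462413; 1214197462413 < 1099511627776? NO
The largest n with C(n, 7) < 1099511627776 is n = 180 (where E[X] = 67463403975/68719476736 ≈ 0.982). Hence R_4(7) > 180, i.e. R_4(7) ≥ 181.

Largest n = 180; hence R_4(7) > 180.


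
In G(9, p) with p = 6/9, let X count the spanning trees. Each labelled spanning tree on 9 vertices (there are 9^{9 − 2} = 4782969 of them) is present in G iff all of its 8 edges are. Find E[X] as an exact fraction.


K_9 has 9^{9 − 2} = 4782969 labelled spanning trees.
For each such spanning tree H, let X_H = 1 if all 8 edges of H are present in G. Then P[X_H = 1] = p^{8} = (2/3)^{8} = 256/6561.
Summing the indicators: E[X] = Σ_H E[X_H] = 4782969 · p^{8} = 4782969 · 256/6561 = 186624.
Numerically: E[X] ≈ 186624.

E[X] = 4782969 · (2/3)^{8} = 186624 ≈ 186624.


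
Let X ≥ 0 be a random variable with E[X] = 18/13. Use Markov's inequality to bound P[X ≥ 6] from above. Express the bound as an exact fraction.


μ = E[X] = 18/13, a = 6.
Markov: P[X ≥ 6] ≤ μ/a = (18/13)/6 = 3/13.
Numerically: ≈ 0.23077.
(Since a = 6 > μ = 1.38462, the bound 3/13 is < 1 and informative.)

P[X ≥ 6] ≤ 3/13 ≈ 0.23077.


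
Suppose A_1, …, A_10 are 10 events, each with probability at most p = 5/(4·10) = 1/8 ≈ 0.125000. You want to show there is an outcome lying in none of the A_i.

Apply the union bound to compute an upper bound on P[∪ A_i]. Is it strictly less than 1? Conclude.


Union bound: P[∪_{i=1}^{10} A_i] ≤ Σ_i P[A_i] ≤ 10·p = 10·(1/8) = 5/4.
Numerically: 5/4 ≈ 1.250000.
Is 5/4 < 1? NO.
Since the bound 5/4 is ≥ 1, the union bound is uninformative here; it does NOT by itself certify existence.

10·p = 5/4 ≈ 1.250000; existence NOT certified by the union bound.


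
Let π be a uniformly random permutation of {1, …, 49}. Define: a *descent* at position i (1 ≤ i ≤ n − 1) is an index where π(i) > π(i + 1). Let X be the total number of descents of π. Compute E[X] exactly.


Write X = Σ X_I over i = 1, …, 48, with X_I the indicator of one descent.
There are 48 indicators.
For each fixed i, the pair (π(i), π(i+1)) is a uniformly random ordered pair of distinct values from {1, …, 49}; by symmetry P[π(i) > π(i+1)] = 1/2.
By linearity: E[X] = 48 · (1/2) = (49 − 1) · (1/2) = 24 ≈ 24.000000.

E[X] = 24 = 24.000000.


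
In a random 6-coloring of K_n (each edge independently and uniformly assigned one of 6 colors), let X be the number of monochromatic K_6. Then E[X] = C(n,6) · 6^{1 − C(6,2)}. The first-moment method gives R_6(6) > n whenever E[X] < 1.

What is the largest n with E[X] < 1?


We need C(n, 6) · 6^{1 − 15} < 1, i.e. C(n, 6) < 6^{15 − 1} = 78364164096.
Check values of n near the boundary:
  n = 192: C(192, 6) = 64300886496; 64300886496 < 78364164096? YES
  n = 193: C(193, 6) = 66364016544; 66364016544 < 78364164096? YES
  n = 194: C(194, 6) = 68482017072; 68482017072 < 78364164096? YES
  n = 195: C(195, 6) = 70656049360; 70656049360 < 78364164096? YES
  n = 196: C(196, 6) = 72887293024; 72887293024 < 78364164096? YES
  n = 197: C(197, 6) = 75176946208; 75176946208 < 78364164096? YES
  n = 198: C(198, 6) = 77526225777; 77526225777 < 78364164096? YES
  n = 199: C(199, 6) = 79936367511; 79936367511 < 78364164096? NO
The largest n with C(n, 6) < 78364164096 is n = 198 (where E[X] = 25842075259/26121388032 ≈ 0.9893). Hence R_6(6) > 198, i.e. R_6(6) ≥ 199.

Largest n = 198; hence R_6(6) > 198.


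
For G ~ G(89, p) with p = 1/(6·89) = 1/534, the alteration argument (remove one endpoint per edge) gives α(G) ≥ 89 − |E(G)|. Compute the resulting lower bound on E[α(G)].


E[|E(G)|] = C(89, 2)·p = 3916 · (1/534) = 22/3.
E[α(G)] ≥ n − E[|E(G)|] = 89 − 22/3 = 245/3.
Numerically: ≈ 81.6667.
(This is only a lower bound; the true E[α(G)] may be larger.)

E[α(G)] ≥ 245/3 ≈ 81.6667.


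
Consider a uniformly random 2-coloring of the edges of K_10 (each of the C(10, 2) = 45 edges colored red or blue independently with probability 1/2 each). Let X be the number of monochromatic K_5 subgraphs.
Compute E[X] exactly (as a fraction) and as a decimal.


Let X = Σ_S X_S over the C(10, 5) = 252 subsets S of size 5, where X_S = 1 if the K_5 on S is monochromatic.
For a fixed S, the K_5 on S has C(5, 2) = 10 edges. P[all 10 edges red] = (1/2)^10, and likewise for blue, so P[monochromatic] = 2·(1/2)^10 = 2^{1 − 10} = 1/512.
Summing: E[X] = C(10, 5) · 2^{1 − 10} = 252 · 1/512 = 63/128.
Numerically: E[X] ≈ 0.4922.

E[X] = C(10,5)·2^(1−C(5,2)) = 63/128 ≈ 0.4922.


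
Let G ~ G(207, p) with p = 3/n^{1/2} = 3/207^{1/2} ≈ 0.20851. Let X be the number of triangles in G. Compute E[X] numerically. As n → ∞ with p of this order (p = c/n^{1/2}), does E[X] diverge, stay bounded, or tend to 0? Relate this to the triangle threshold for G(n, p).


Number of potential triangles: C(207, 3) = 1456935.
Each occurs with probability p³ ≈ (0.20851)³ ≈ 9.0658441e-03.
By linearity: E[X] = C(207, 3)·p³ ≈ 1456935 · 9.0658441e-03 ≈ 13208.34556.
Since α = 1/2 < 1, p = c/n^{1/2} ≫ 1/n is above the triangle threshold p ~ 1/n. Asymptotically E[X] ~ (c³/6)·n^{3(1−α)} = (3³/6)·n^{1.5} → ∞; triangles are abundant w.h.p.

E[X] ≈ 13208.34556; in regime p = Θ(1/n^{1/2}) E[X] diverges (above the triangle threshold p ~ 1/n).


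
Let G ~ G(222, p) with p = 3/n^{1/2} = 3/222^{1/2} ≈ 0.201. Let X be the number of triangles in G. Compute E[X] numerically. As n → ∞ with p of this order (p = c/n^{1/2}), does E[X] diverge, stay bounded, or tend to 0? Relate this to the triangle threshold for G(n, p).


Number of potential triangles: C(222, 3) = 1798940.
Each occurs with probability p³ ≈ (0.201)³ ≈ 8.16271e-03.
By linearity: E[X] = C(222, 3)·p³ ≈ 1798940 · 8.16271e-03 ≈ 14684.223.
Since α = 1/2 < 1, p = c/n^{1/2} ≫ 1/n is above the triangle threshold p ~ 1/n. Asymptotically E[X] ~ (c³/6)·n^{3(1−α)} = (3³/6)·n^{1.5} → ∞; triangles are abundant w.h.p.

E[X] ≈ 14684.223; in regime p = Θ(1/n^{1/2}) E[X] diverges (above the triangle threshold p ~ 1/n).


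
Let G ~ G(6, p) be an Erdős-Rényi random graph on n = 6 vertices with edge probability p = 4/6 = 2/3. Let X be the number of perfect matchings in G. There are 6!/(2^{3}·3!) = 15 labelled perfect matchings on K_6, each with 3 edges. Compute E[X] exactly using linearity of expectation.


K_6 has 6!/(2^{3}·3!) = 15 labelled perfect matchings.
For each such perfect matching H, let X_H = 1 if all 3 edges of H are present in G. Then P[X_H = 1] = p^{3} = (2/3)^{3} = 8/27.
By linearity of expectation: E[X] = Σ_H E[X_H] = 15 · p^{3} = 15 · 8/27 = 40/9.
Numerically: E[X] ≈ 4.4444.

E[X] = 15 · (2/3)^{3} = 40/9 ≈ 4.4444.


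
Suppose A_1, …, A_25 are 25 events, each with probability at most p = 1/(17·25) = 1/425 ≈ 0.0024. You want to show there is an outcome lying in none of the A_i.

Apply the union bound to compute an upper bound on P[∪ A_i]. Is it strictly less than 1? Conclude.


Union bound: P[∪_{i=1}^{25} A_i] ≤ Σ_i P[A_i] ≤ 25·p = 25·(1/425) = 1/17.
Numerically: 1/17 ≈ 0.0588.
Is 1/17 < 1? YES.
Since P[∪ A_i] ≤ 1/17 < 1, the complement has P[∩ A_i^c] ≥ 1 − 1/17 = 16/17 > 0, so some outcome avoids every A_i.

25·p = 1/17 ≈ 0.0588; existence CERTIFIED by the union bound.


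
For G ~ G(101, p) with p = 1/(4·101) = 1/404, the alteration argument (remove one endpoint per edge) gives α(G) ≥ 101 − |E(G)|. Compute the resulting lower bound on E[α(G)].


E[|E(G)|] = C(101, 2)·p = 5050 · (1/404) = 25/2.
E[α(G)] ≥ n − E[|E(G)|] = 101 − 25/2 = 177/2.
Numerically: ≈ 88.50000.
(This is only a lower bound; the true E[α(G)] may be larger.)

E[α(G)] ≥ 177/2 ≈ 88.50000.


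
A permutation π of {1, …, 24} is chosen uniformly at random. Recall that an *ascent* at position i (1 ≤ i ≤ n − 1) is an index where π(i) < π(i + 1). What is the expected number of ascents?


Write X = Σ X_I over i = 1, …, 23, with X_I the indicator of one ascent.
There are 23 indicators.
For each fixed i, the pair (π(i), π(i+1)) is a uniformly random ordered pair of distinct values from {1, …, 24}; by symmetry P[π(i) < π(i+1)] = 1/2.
By linearity: E[X] = 23 · (1/2) = (24 − 1) · (1/2) = 23/2 ≈ 11.50000.

E[X] = 23/2 = 11.50000.


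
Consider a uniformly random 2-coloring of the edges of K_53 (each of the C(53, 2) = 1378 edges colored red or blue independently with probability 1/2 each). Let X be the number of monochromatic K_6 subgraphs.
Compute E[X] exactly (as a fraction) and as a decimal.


Let X = Σ_S X_S over the C(53, 6) = 22957480 subsets S of size 6, where X_S = 1 if the K_6 on S is monochromatic.
For a fixed S, the K_6 on S has C(6, 2) = 15 edges. P[all 15 edges red] = (1/2)^15, and likewise for blue, so P[monochromatic] = 2·(1/2)^15 = 2^{1 − 15} = 1/16384.
By linearity: E[X] = C(53, 6) · 2^{1 − 15} = 22957480 · 1/16384 = 2869685/2048.
Numerically: E[X] ≈ 1401.213.

E[X] = C(53,6)·2^(1−C(6,2)) = 2869685/2048 ≈ 1401.213.


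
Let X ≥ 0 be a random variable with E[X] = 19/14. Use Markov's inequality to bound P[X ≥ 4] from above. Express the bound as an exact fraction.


μ = E[X] = 19/14, a = 4.
Markov: P[X ≥ 4] ≤ μ/a = (19/14)/4 = 19/56.
Numerically: ≈ 0.3393.
(Since a = 4 > μ = 1.3571, the bound 19/56 is < 1 and informative.)

P[X ≥ 4] ≤ 19/56 ≈ 0.3393.


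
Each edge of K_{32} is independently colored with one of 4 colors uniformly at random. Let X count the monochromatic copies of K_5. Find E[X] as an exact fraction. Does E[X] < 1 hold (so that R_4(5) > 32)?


E[X] = C(32, 5) · 4^{1 − 10} = 201376 · 4^{−9} = 201376/262144.
As a reduced fraction: E[X] = 6293/8192 ≈ 0.768.
Is E[X] < 1? YES.
Since E[X] < 1, there exists a 4-coloring of K_{32} with no monochromatic K_5; hence R_4(5) > 32.

E[X] = 6293/8192 ≈ 0.768; E[X] < 1, so R_4(5) > 32.


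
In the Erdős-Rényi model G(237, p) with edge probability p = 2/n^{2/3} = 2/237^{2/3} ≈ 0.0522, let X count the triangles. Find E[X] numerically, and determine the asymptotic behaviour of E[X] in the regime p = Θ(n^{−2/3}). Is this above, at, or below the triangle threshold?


Number of potential triangles: C(237, 3) = 2190670.
Each occurs with probability p³ ≈ (0.0522)³ ≈ 1.42427e-04.
By linearity: E[X] = C(237, 3)·p³ ≈ 2190670 · 1.42427e-04 ≈ 312.011.
Since α = 2/3 < 1, p = c/n^{2/3} ≫ 1/n is above the triangle threshold p ~ 1/n. Asymptotically E[X] ~ (c³/6)·n^{3(1−α)} = (2³/6)·n^{1} → ∞; triangles are abundant w.h.p.

E[X] ≈ 312.011; in regime p = Θ(1/n^{2/3}) E[X] diverges (above the triangle threshold p ~ 1/n).


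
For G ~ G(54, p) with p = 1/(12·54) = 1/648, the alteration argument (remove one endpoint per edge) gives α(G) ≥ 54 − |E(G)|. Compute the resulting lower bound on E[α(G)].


E[|E(G)|] = C(54, 2)·p = 1431 · (1/648) = 53/24.
E[α(G)] ≥ n − E[|E(G)|] = 54 − 53/24 = 1243/24.
Numerically: ≈ 51.79167.
(This is only a lower bound; the true E[α(G)] may be larger.)

E[α(G)] ≥ 1243/24 ≈ 51.79167.


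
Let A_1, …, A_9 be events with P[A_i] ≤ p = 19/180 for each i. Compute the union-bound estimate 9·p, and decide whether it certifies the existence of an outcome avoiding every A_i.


Union bound: P[∪_{i=1}^{9} A_i] ≤ Σ_i P[A_i] ≤ 9·p = 9·(19/180) = 19/20.
Numerically: 19/20 ≈ 0.9500000.
Is 19/20 < 1? YES.
Since P[∪ A_i] ≤ 19/20 < 1, the complement has P[∩ A_i^c] ≥ 1 − 19/20 = 1/20 > 0, so some outcome avoids every A_i.

9·p = 19/20 ≈ 0.9500000; existence CERTIFIED by the union bound.


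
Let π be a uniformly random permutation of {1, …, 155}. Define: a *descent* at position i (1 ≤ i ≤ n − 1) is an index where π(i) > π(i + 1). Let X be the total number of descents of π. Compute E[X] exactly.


Write X = Σ X_I over i = 1, …, 154, with X_I the indicator of one descent.
There are 154 indicators.
For each fixed i, the pair (π(i), π(i+1)) is a uniformly random ordered pair of distinct values from {1, …, 155}; by symmetry P[π(i) > π(i+1)] = 1/2.
By linearity: E[X] = 154 · (1/2) = (155 − 1) · (1/2) = 77 ≈ 77.000.

E[X] = 77 = 77.000.


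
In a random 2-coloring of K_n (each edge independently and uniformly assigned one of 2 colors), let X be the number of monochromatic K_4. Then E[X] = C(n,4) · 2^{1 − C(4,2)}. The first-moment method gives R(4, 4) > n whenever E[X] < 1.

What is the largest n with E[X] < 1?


We need C(n, 4) · 2^{1 − 6} < 1, i.e. C(n, 4) < 2^{6 − 1} = 32.
Check values of n near the boundary:
  n = 4: C(4, 4) = 1; 1 < 32? YES
  n = 5: C(5, 4) = 5; 5 < 32? YES
  n = 6: C(6, 4) = 15; 15 < 32? YES
  n = 7: C(7, 4) = 35; 35 < 32? NO
  n = 8: C(8, 4) = 70; 70 < 32? NO
The largest n with C(n, 4) < 32 is n = 6 (where E[X] = 15/32 ≈ 0.469). Hence R(4, 4) > 6, i.e. R(4, 4) ≥ 7.

Largest n = 6; hence R(4, 4) > 6.


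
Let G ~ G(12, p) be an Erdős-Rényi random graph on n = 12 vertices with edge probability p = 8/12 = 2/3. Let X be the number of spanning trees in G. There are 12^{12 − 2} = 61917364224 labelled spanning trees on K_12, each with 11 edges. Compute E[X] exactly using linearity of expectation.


K_12 has 12^{12 − 2} = 61917364224 labelled spanning trees.
For each such spanning tree H, let X_H = 1 if all 11 edges of H are present in G. Then P[X_H = 1] = p^{11} = (2/3)^{11} = 2048/177147.
Summing the indicators: E[X] = Σ_H E[X_H] = 61917364224 · p^{11} = 61917364224 · 2048/177147 = 2147483648/3.
Numerically: E[X] ≈ 7.1583e+08.

E[X] = 61917364224 · (2/3)^{11} = 2147483648/3 ≈ 7.1583e+08.


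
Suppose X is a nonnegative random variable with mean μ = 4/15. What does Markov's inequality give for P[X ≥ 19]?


μ = E[X] = 4/15, a = 19.
Markov: P[X ≥ 19] ≤ μ/a = (4/15)/19 = 4/285.
Numerically: ≈ 0.01404.
(Since a = 19 > μ = 0.26667, the bound 4/285 is < 1 and informative.)

P[X ≥ 19] ≤ 4/285 ≈ 0.01404.


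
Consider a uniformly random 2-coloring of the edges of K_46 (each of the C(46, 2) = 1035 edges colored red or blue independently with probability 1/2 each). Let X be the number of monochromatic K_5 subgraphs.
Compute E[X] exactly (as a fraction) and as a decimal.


Let X = Σ_S X_S over the C(46, 5) = 1370754 subsets S of size 5, where X_S = 1 if the K_5 on S is monochromatic.
For a fixed S, the K_5 on S has C(5, 2) = 10 edges. P[all 10 edges red] = (1/2)^10, and likewise for blue, so P[monochromatic] = 2·(1/2)^10 = 2^{1 − 10} = 1/512.
By linearity of expectation: E[X] = C(46, 5) · 2^{1 − 10} = 1370754 · 1/512 = 685377/256.
Numerically: E[X] ≈ 2677.25391.

E[X] = C(46,5)·2^(1−C(5,2)) = 685377/256 ≈ 2677.25391.


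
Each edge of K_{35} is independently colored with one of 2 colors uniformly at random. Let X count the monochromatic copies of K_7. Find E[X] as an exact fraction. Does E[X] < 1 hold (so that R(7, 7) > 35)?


E[X] = C(35, 7) · 2^{1 − 21} = 6724520 · 2^{−20} = 6724520/1048576.
As a reduced fraction: E[X] = 840565/131072 ≈ 6.4130.
Is E[X] < 1? NO.
Since E[X] ≥ 1, the first-moment bound is inconclusive at n = 35; it does NOT by itself certify R(7, 7) > 35.

E[X] = 840565/131072 ≈ 6.4130; E[X] ≥ 1; first-moment method inconclusive here.


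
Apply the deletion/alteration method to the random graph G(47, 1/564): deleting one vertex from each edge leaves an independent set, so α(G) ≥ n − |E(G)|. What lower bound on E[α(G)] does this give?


E[|E(G)|] = C(47, 2)·p = 1081 · (1/564) = 23/12.
E[α(G)] ≥ n − E[|E(G)|] = 47 − 23/12 = 541/12.
Numerically: ≈ 45.083.
(This is only a lower bound; the true E[α(G)] may be larger.)

E[α(G)] ≥ 541/12 ≈ 45.083.


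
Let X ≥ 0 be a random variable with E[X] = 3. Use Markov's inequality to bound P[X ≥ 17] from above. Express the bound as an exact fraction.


μ = E[X] = 3, a = 17.
Markov: P[X ≥ 17] ≤ μ/a = (3)/17 = 3/17.
Numerically: ≈ 0.176.
(Since a = 17 > μ = 3.000, the bound 3/17 is < 1 and informative.)

P[X ≥ 17] ≤ 3/17 ≈ 0.176.


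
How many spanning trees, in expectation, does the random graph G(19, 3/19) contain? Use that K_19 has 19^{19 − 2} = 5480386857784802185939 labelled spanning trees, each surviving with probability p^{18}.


K_19 has 19^{19 − 2} = 5480386857784802185939 labelled spanning trees.
For each such spanning tree H, let X_H = 1 if all 18 edges of H are present in G. Then P[X_H = 1] = p^{18} = (3/19)^{18} = 387420489/104127350297911241532841.
By linearity: E[X] = Σ_H E[X_H] = 5480386857784802185939 · p^{18} = 5480386857784802185939 · 387420489/104127350297911241532841 = 387420489/19.
Numerically: E[X] ≈ 2.04e+07.

E[X] = 5480386857784802185939 · (3/19)^{18} = 387420489/19 ≈ 2.04e+07.


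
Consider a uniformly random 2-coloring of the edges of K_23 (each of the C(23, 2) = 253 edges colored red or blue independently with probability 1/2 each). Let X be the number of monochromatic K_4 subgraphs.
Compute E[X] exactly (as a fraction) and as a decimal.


Let X = Σ_S X_S over the C(23, 4) = 8855 subsets S of size 4, where X_S = 1 if the K_4 on S is monochromatic.
For a fixed S, the K_4 on S has C(4, 2) = 6 edges. P[all 6 edges red] = (1/2)^6, and likewise for blue, so P[monochromatic] = 2·(1/2)^6 = 2^{1 − 6} = 1/32.
By linearity of expectation: E[X] = C(23, 4) · 2^{1 − 6} = 8855 · 1/32 = 8855/32.
Numerically: E[X] ≈ 276.7188.

E[X] = C(23,4)·2^(1−C(4,2)) = 8855/32 ≈ 276.7188.


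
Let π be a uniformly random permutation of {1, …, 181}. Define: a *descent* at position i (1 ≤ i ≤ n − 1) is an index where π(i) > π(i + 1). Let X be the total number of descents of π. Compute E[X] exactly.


Write X = Σ X_I over i = 1, …, 180, with X_I the indicator of one descent.
There are 180 indicators.
For each fixed i, the pair (π(i), π(i+1)) is a uniformly random ordered pair of distinct values from {1, …, 181}; by symmetry P[π(i) > π(i+1)] = 1/2.
By linearity: E[X] = 180 · (1/2) = (181 − 1) · (1/2) = 90 ≈ 90.000.

E[X] = 90 = 90.000.


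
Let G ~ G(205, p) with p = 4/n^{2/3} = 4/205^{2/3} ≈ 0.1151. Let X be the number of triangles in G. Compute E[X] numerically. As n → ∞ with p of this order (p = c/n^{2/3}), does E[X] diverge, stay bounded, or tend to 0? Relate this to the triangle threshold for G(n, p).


Number of potential triangles: C(205, 3) = 1414910.
Each occurs with probability p³ ≈ (0.1151)³ ≈ 1.522903e-03.
By linearity: E[X] = C(205, 3)·p³ ≈ 1414910 · 1.522903e-03 ≈ 2154.7707.
Since α = 2/3 < 1, p = c/n^{2/3} ≫ 1/n is above the triangle threshold p ~ 1/n. Asymptotically E[X] ~ (c³/6)·n^{3(1−α)} = (4³/6)·n^{1} → ∞; triangles are abundant w.h.p.

E[X] ≈ 2154.7707; in regime p = Θ(1/n^{2/3}) E[X] diverges (above the triangle threshold p ~ 1/n).


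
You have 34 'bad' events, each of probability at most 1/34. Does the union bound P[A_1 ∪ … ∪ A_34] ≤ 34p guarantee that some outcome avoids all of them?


Union bound: P[∪_{i=1}^{34} A_i] ≤ Σ_i P[A_i] ≤ 34·p = 34·(1/34) = 1.
Numerically: 1 ≈ 1.0000000.
Is 1 < 1? NO.
Since the bound 1 is ≥ 1, the union bound is uninformative here; it does NOT by itself certify existence.

34·p = 1 ≈ 1.0000000; existence NOT certified by the union bound.


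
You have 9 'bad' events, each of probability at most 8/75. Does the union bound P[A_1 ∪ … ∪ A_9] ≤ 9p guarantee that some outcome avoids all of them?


Union bound: P[∪_{i=1}^{9} A_i] ≤ Σ_i P[A_i] ≤ 9·p = 9·(8/75) = 24/25.
Numerically: 24/25 ≈ 0.9600.
Is 24/25 < 1? YES.
Since P[∪ A_i] ≤ 24/25 < 1, the complement has P[∩ A_i^c] ≥ 1 − 24/25 = 1/25 > 0, so some outcome avoids every A_i.

9·p = 24/25 ≈ 0.9600; existence CERTIFIED by the union bound.


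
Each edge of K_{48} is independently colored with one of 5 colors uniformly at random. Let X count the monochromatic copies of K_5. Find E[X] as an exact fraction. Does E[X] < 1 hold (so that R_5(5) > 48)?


E[X] = C(48, 5) · 5^{1 − 10} = 1712304 · 5^{−9} = 1712304/1953125.
As a reduced fraction: E[X] = 1712304/1953125 ≈ 0.8766996.
Is E[X] < 1? YES.
Since E[X] < 1, there exists a 5-coloring of K_{48} with no monochromatic K_5; hence R_5(5) > 48.

E[X] = 1712304/1953125 ≈ 0.8766996; E[X] < 1, so R_5(5) > 48.


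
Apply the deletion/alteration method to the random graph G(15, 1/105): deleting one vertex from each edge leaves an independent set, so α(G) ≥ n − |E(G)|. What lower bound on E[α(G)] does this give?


E[|E(G)|] = C(15, 2)·p = 105 · (1/105) = 1.
E[α(G)] ≥ n − E[|E(G)|] = 15 − 1 = 14.
Numerically: ≈ 14.00000.
(This is only a lower bound; the true E[α(G)] may be larger.)

E[α(G)] ≥ 14 ≈ 14.00000.


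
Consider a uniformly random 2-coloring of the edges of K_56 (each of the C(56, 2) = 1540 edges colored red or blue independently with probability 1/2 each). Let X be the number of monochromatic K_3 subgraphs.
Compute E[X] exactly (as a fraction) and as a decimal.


Let X = Σ_S X_S over the C(56, 3) = 27720 subsets S of size 3, where X_S = 1 if the K_3 on S is monochromatic.
For a fixed S, the K_3 on S has C(3, 2) = 3 edges. P[all 3 edges red] = (1/2)^3, and likewise for blue, so P[monochromatic] = 2·(1/2)^3 = 2^{1 − 3} = 1/4.
By linearity of expectation: E[X] = C(56, 3) · 2^{1 − 3} = 27720 · 1/4 = 6930.
Numerically: E[X] ≈ 6930.00000.

E[X] = C(56,3)·2^(1−C(3,2)) = 6930 ≈ 6930.00000.


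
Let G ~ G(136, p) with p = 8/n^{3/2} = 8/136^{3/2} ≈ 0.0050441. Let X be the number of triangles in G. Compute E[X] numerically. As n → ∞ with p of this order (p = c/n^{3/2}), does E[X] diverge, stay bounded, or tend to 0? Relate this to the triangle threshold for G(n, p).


Number of potential triangles: C(136, 3) = 410040.
Each occurs with probability p³ ≈ (0.0050441)³ ≈ 1.2833493e-07.
By linearity: E[X] = C(136, 3)·p³ ≈ 410040 · 1.2833493e-07 ≈ 0.05262.
Since α = 3/2 > 1, p = c/n^{3/2} = o(1/n) is below the triangle threshold p ~ 1/n. Asymptotically E[X] ~ (c³/6)·n^{3(1−α)} = (8³/6)·n^{-1.5} → 0, so by Markov's inequality G has no triangles w.h.p.

E[X] ≈ 0.05262; in regime p = Θ(1/n^{3/2}) E[X] tends to 0 (below the triangle threshold p ~ 1/n).


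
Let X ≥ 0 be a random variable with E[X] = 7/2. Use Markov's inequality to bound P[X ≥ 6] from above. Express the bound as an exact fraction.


μ = E[X] = 7/2, a = 6.
Markov: P[X ≥ 6] ≤ μ/a = (7/2)/6 = 7/12.
Numerically: ≈ 0.583.
(Since a = 6 > μ = 3.500, the bound 7/12 is < 1 and informative.)

P[X ≥ 6] ≤ 7/12 ≈ 0.583.


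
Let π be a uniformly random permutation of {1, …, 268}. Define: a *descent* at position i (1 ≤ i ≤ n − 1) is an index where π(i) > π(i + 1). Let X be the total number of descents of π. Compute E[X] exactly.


Write X = Σ X_I over i = 1, …, 267, with X_I the indicator of one descent.
There are 267 indicators.
For each fixed i, the pair (π(i), π(i+1)) is a uniformly random ordered pair of distinct values from {1, …, 268}; by symmetry P[π(i) > π(i+1)] = 1/2.
By linearity: E[X] = 267 · (1/2) = (268 − 1) · (1/2) = 267/2 ≈ 133.500.

E[X] = 267/2 = 133.500.


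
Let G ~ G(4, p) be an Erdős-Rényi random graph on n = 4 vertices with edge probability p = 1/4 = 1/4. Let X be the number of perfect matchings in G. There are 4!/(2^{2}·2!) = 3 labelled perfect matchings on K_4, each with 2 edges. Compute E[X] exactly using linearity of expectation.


K_4 has 4!/(2^{2}·2!) = 3 labelled perfect matchings.
For each such perfect matching H, let X_H = 1 if all 2 edges of H are present in G. Then P[X_H = 1] = p^{2} = (1/4)^{2} = 1/16.
By linearity: E[X] = Σ_H E[X_H] = 3 · p^{2} = 3 · 1/16 = 3/16.
Numerically: E[X] ≈ 0.188.

E[X] = 3 · (1/4)^{2} = 3/16 ≈ 0.188.


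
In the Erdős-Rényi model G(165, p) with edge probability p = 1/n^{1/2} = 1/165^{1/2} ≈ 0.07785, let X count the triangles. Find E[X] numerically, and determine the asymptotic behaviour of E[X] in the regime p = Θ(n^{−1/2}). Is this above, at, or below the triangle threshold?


Number of potential triangles: C(165, 3) = 735130.
Each occurs with probability p³ ≈ (0.07785)³ ≈ 4.7181754e-04.
By linearity: E[X] = C(165, 3)·p³ ≈ 735130 · 4.7181754e-04 ≈ 346.84723.
Since α = 1/2 < 1, p = c/n^{1/2} ≫ 1/n is above the triangle threshold p ~ 1/n. Asymptotically E[X] ~ (c³/6)·n^{3(1−α)} = (1³/6)·n^{1.5} → ∞; triangles are abundant w.h.p.

E[X] ≈ 346.84723; in regime p = Θ(1/n^{1/2}) E[X] diverges (above the triangle threshold p ~ 1/n).


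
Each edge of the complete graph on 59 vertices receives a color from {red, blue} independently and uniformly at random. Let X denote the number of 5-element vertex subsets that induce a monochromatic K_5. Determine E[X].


Let X = Σ_S X_S over the C(59, 5) = 5006386 subsets S of size 5, where X_S = 1 if the K_5 on S is monochromatic.
For a fixed S, the K_5 on S has C(5, 2) = 10 edges. P[all 10 edges red] = (1/2)^10, and likewise for blue, so P[monochromatic] = 2·(1/2)^10 = 2^{1 − 10} = 1/512.
Summing: E[X] = C(59, 5) · 2^{1 − 10} = 5006386 · 1/512 = 2503193/256.
Numerically: E[X] ≈ 9778.09766.

E[X] = C(59,5)·2^(1−C(5,2)) = 2503193/256 ≈ 9778.09766.


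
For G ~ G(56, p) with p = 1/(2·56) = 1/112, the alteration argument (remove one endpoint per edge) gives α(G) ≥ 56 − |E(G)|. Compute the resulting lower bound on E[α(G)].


E[|E(G)|] = C(56, 2)·p = 1540 · (1/112) = 55/4.
E[α(G)] ≥ n − E[|E(G)|] = 56 − 55/4 = 169/4.
Numerically: ≈ 42.25000.
(This is only a lower bound; the true E[α(G)] may be larger.)

E[α(G)] ≥ 169/4 ≈ 42.25000.


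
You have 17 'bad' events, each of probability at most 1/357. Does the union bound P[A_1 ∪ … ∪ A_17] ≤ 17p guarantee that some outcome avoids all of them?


Union bound: P[∪_{i=1}^{17} A_i] ≤ Σ_i P[A_i] ≤ 17·p = 17·(1/357) = 1/21.
Numerically: 1/21 ≈ 0.047619.
Is 1/21 < 1? YES.
Since P[∪ A_i] ≤ 1/21 < 1, the complement has P[∩ A_i^c] ≥ 1 − 1/21 = 20/21 > 0, so some outcome avoids every A_i.

17·p = 1/21 ≈ 0.047619; existence CERTIFIED by the union bound.


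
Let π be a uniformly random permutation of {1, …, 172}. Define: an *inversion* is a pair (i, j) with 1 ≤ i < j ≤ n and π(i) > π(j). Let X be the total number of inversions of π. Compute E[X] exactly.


Write X = Σ X_I over the C(172, 2) = 14706 pairs i < j, with X_I the indicator of one inversion.
There are 14706 indicators.
For each fixed pair i < j, the values π(i) and π(j) are two distinct elements of {1, …, 172} in uniformly random order; by symmetry P[π(i) > π(j)] = 1/2.
By linearity: E[X] = 14706 · (1/2) = C(172, 2) · (1/2) = 14706/2 = 7353 ≈ 7353.000.

E[X] = 7353 = 7353.000.


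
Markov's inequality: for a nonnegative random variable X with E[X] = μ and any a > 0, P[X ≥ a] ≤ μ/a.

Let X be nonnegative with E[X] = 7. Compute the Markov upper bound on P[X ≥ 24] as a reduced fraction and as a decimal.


μ = E[X] = 7, a = 24.
Markov: P[X ≥ 24] ≤ μ/a = (7)/24 = 7/24.
Numerically: ≈ 0.2917.
(Since a = 24 > μ = 7.0000, the bound 7/24 is < 1 and informative.)

P[X ≥ 24] ≤ 7/24 ≈ 0.2917.


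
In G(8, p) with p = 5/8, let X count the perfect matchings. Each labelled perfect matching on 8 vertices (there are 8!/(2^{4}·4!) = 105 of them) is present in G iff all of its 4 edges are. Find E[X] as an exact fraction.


K_8 has 8!/(2^{4}·4!) = 105 labelled perfect matchings.
For each such perfect matching H, let X_H = 1 if all 4 edges of H are present in G. Then P[X_H = 1] = p^{4} = (5/8)^{4} = 625/4096.
Summing the indicators: E[X] = Σ_H E[X_H] = 105 · p^{4} = 105 · 625/4096 = 65625/4096.
Numerically: E[X] ≈ 16.0217.

E[X] = 105 · (5/8)^{4} = 65625/4096 ≈ 16.0217.


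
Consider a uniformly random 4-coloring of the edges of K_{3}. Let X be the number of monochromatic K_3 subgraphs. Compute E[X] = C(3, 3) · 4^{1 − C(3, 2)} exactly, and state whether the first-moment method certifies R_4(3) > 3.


E[X] = C(3, 3) · 4^{1 − 3} = 1 · 4^{−2} = 1/16.
As a reduced fraction: E[X] = 1/16 ≈ 0.0625000.
Is E[X] < 1? YES.
Since E[X] < 1, there exists a 4-coloring of K_{3} with no monochromatic K_3; hence R_4(3) > 3.

E[X] = 1/16 ≈ 0.0625000; E[X] < 1, so R_4(3) > 3.


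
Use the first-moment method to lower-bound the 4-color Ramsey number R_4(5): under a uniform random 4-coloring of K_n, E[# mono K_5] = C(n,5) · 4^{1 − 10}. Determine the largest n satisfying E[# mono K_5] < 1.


We need C(n, 5) · 4^{1 − 10} < 1, i.e. C(n, 5) < 4^{10 − 1} = 262144.
Check values of n near the boundary:
  n = 28: C(28, 5) = 98280; 98280 < 262144? YES
  n = 29: C(29, 5) = 118755; 118755 < 262144? YES
  n = 30: C(30, 5) = 142506; 142506 < 262144? YES
  n = 31: C(31, 5) = 169911; 169911 < 262144? YES
  n = 32: C(32, 5) = 201376; 201376 < 262144? YES
  n = 33: C(33, 5) = 237336; 237336 < 262144? YES
  n = 34: C(34, 5) = 278256; 278256 < 262144? NO
The largest n with C(n, 5) < 262144 is n = 33 (where E[X] = 29667/32768 ≈ 0.905365). Hence R_4(5) > 33, i.e. R_4(5) ≥ 34.

Largest n = 33; hence R_4(5) > 33.


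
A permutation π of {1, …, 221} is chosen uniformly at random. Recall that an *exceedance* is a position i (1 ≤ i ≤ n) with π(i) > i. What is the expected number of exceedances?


Write X = Σ_{i=1}^{221} X_i, where X_i = 1_{π(i) > i}.
For each fixed i, π(i) is uniform over {1, …, 221} (marginal of a uniform permutation), so P[π(i) > i] = (n − i)/n. Summing: Σ_{i=1}^{221} (n − i)/n = (0 + 1 + … + 220)/221 = 221(221 − 1)/(2·221) = (221 − 1)/2.
Hence E[X] = Σ_{i=1}^{221} (221 − i)/221 = 110 ≈ 110.0000.

E[X] = 110 = 110.0000.


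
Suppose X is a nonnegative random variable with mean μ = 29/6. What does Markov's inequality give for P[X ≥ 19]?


μ = E[X] = 29/6, a = 19.
Markov: P[X ≥ 19] ≤ μ/a = (29/6)/19 = 29/114.
Numerically: ≈ 0.254386.
(Since a = 19 > μ = 4.833333, the bound 29/114 is < 1 and informative.)

P[X ≥ 19] ≤ 29/114 ≈ 0.254386.


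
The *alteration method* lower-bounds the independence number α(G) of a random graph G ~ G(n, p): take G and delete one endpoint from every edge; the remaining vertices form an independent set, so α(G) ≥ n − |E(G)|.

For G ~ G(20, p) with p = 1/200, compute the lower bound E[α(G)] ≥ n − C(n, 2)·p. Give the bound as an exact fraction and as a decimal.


E[|E(G)|] = C(20, 2)·p = 190 · (1/200) = 19/20.
E[α(G)] ≥ n − E[|E(G)|] = 20 − 19/20 = 381/20.
Numerically: ≈ 19.050000.
(This is only a lower bound; the true E[α(G)] may be larger.)

E[α(G)] ≥ 381/20 ≈ 19.050000.


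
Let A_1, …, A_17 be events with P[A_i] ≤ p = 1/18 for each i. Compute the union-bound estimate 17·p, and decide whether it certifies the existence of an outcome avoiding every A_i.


Union bound: P[∪_{i=1}^{17} A_i] ≤ Σ_i P[A_i] ≤ 17·p = 17·(1/18) = 17/18.
Numerically: 17/18 ≈ 0.944.
Is 17/18 < 1? YES.
Since P[∪ A_i] ≤ 17/18 < 1, the complement has P[∩ A_i^c] ≥ 1 − 17/18 = 1/18 > 0, so some outcome avoids every A_i.

17·p = 17/18 ≈ 0.944; existence CERTIFIED by the union bound.


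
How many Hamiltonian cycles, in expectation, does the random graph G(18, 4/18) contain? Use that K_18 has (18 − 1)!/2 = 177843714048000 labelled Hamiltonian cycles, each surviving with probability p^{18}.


K_18 has (18 − 1)!/2 = 177843714048000 labelled Hamiltonian cycles.
For each such Hamiltonian cycle H, let X_H = 1 if all 18 edges of H are present in G. Then P[X_H = 1] = p^{18} = (2/9)^{18} = 262144/150094635296999121.
By linearity of expectation: E[X] = Σ_H E[X_H] = 177843714048000 · p^{18} = 177843714048000 · 262144/150094635296999121 = 63951526166528000/205891132094649.
Numerically: E[X] ≈ 310.6.

E[X] = 177843714048000 · (2/9)^{18} = 63951526166528000/205891132094649 ≈ 310.6.


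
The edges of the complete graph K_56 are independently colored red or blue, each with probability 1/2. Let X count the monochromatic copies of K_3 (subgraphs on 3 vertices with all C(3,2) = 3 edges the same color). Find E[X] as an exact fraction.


Let X = Σ_S X_S over the C(56, 3) = 27720 subsets S of size 3, where X_S = 1 if the K_3 on S is monochromatic.
For a fixed S, the K_3 on S has C(3, 2) = 3 edges. P[all 3 edges red] = (1/2)^3, and likewise for blue, so P[monochromatic] = 2·(1/2)^3 = 2^{1 − 3} = 1/4.
By linearity of expectation: E[X] = C(56, 3) · 2^{1 − 3} = 27720 · 1/4 = 6930.
Numerically: E[X] ≈ 6930.00000.

E[X] = C(56,3)·2^(1−C(3,2)) = 6930 ≈ 6930.00000.


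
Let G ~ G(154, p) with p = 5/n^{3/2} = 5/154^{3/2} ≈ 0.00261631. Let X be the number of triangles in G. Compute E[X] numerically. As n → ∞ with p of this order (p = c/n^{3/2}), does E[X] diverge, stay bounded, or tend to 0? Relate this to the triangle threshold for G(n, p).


Number of potential triangles: C(154, 3) = 596904.
Each occurs with probability p³ ≈ (0.00261631)³ ≈ 1.79088117e-08.
By linearity: E[X] = C(154, 3)·p³ ≈ 596904 · 1.79088117e-08 ≈ 0.010690.
Since α = 3/2 > 1, p = c/n^{3/2} = o(1/n) is below the triangle threshold p ~ 1/n. Asymptotically E[X] ~ (c³/6)·n^{3(1−α)} = (5³/6)·n^{-1.5} → 0, so by Markov's inequality G has no triangles w.h.p.

E[X] ≈ 0.010690; in regime p = Θ(1/n^{3/2}) E[X] tends to 0 (below the triangle threshold p ~ 1/n).


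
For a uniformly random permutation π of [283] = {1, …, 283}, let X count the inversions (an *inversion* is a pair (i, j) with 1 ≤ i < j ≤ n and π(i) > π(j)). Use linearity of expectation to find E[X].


Write X = Σ X_I over the C(283, 2) = 39903 pairs i < j, with X_I the indicator of one inversion.
There are 39903 indicators.
For each fixed pair i < j, the values π(i) and π(j) are two distinct elements of {1, …, 283} in uniformly random order; by symmetry P[π(i) > π(j)] = 1/2.
By linearity: E[X] = 39903 · (1/2) = C(283, 2) · (1/2) = 39903/2 = 39903/2 ≈ 19951.500000.

E[X] = 39903/2 = 19951.500000.


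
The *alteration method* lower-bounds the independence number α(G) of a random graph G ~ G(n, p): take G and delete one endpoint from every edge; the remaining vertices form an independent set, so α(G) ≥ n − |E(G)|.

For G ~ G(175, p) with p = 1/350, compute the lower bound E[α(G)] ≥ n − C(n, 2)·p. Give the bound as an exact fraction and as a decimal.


E[|E(G)|] = C(175, 2)·p = 15225 · (1/350) = 87/2.
E[α(G)] ≥ n − E[|E(G)|] = 175 − 87/2 = 263/2.
Numerically: ≈ 131.500000.
(This is only a lower bound; the true E[α(G)] may be larger.)

E[α(G)] ≥ 263/2 ≈ 131.500000.


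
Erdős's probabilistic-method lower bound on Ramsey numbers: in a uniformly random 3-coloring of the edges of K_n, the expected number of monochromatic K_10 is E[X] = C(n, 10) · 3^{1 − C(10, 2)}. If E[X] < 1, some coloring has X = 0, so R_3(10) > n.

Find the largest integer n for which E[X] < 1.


We need C(n, 10) · 3^{1 − 45} < 1, i.e. C(n, 10) < 3^{45 − 1} = 984770902183611232881.
Check values of n near the boundary:
  n = 572: C(572, 10) = 954640815642161682606; 954640815642161682606 < 984770902183611232881? YES
  n = 573: C(573, 10) = 971597135635805762226; 971597135635805762226 < 984770902183611232881? YES
  n = 574: C(574, 10) = 988824035203816502691; 988824035203816502691 < 984770902183611232881? NO
  n = 575: C(575, 10) = 1006325345561406175305; 1006325345561406175305 < 984770902183611232881? NO
  n = 576: C(576, 10) = 1024104945306307344480; 1024104945306307344480 < 984770902183611232881? NO
The largest n with C(n, 10) < 984770902183611232881 is n = 573 (where E[X] = 35985079097622435638/36472996377170786403 ≈ 0.987). Hence R_3(10) > 573, i.e. R_3(10) ≥ 574.

Largest n = 573; hence R_3(10) > 573.


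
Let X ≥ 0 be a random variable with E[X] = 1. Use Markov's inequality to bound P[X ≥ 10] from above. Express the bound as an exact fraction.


μ = E[X] = 1, a = 10.
Markov: P[X ≥ 10] ≤ μ/a = (1)/10 = 1/10.
Numerically: ≈ 0.10000.
(Since a = 10 > μ = 1.00000, the bound 1/10 is < 1 and informative.)

P[X ≥ 10] ≤ 1/10 ≈ 0.10000.


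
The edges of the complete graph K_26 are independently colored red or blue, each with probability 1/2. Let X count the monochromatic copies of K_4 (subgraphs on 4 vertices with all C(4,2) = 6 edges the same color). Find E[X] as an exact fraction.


Let X = Σ_S X_S over the C(26, 4) = 14950 subsets S of size 4, where X_S = 1 if the K_4 on S is monochromatic.
For a fixed S, the K_4 on S has C(4, 2) = 6 edges. P[all 6 edges red] = (1/2)^6, and likewise for blue, so P[monochromatic] = 2·(1/2)^6 = 2^{1 − 6} = 1/32.
By linearity of expectation: E[X] = C(26, 4) · 2^{1 − 6} = 14950 · 1/32 = 7475/16.
Numerically: E[X] ≈ 467.1875.

E[X] = C(26,4)·2^(1−C(4,2)) = 7475/16 ≈ 467.1875.
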